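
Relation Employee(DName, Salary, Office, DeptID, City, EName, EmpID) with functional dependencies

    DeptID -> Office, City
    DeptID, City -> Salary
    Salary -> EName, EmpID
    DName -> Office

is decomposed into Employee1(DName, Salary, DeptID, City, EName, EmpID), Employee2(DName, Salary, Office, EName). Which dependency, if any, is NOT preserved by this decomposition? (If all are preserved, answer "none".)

DeptID -> Office, City

Check DeptID → Office, City: no single fragment contains all of {Office, DeptID, City}, and the restricted closure of {DeptID} across the fragments never reaches {Office, City}.
DeptID, City → Salary is preserved.
Salary → EName, EmpID is preserved.
DName → Office is preserved.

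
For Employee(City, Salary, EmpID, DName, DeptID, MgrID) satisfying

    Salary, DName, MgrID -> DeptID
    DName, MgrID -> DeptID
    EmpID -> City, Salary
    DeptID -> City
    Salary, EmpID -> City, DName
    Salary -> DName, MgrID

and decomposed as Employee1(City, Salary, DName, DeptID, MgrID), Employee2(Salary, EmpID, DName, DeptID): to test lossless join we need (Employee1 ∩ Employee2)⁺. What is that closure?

Employee1 ∩ Employee2 = {Salary, DName, DeptID}.
DeptID → City applies, adding City
Salary → DName, MgrID applies, adding MgrID
Closure: {City, Salary, DName, DeptID, MgrID}.

City, Salary, DName, DeptID, MgrID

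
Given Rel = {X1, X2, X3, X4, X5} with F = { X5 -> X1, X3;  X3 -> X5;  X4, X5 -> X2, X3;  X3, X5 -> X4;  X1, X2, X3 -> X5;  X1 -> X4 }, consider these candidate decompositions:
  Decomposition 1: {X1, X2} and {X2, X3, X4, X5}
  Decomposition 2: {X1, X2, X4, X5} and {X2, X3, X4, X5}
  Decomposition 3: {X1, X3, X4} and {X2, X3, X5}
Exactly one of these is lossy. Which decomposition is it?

Decomposition 1: common = {X2}, closure = {X2} → lossy.
Decomposition 2: common = {X2, X4, X5}, closure = {X1, X2, X3, X4, X5} → lossless.
Decomposition 3: common = {X3}, closure = {X1, X2, X3, X4, X5} → lossless.

Decomposition 1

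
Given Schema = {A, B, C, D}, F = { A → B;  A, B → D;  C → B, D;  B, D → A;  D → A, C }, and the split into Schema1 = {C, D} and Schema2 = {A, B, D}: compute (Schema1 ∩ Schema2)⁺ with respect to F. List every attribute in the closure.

A, B, C, D

Schema1 ∩ Schema2 = {D}.
D → A, C applies, adding A, C
A → B applies, adding B
Closure: {A, B, C, D}.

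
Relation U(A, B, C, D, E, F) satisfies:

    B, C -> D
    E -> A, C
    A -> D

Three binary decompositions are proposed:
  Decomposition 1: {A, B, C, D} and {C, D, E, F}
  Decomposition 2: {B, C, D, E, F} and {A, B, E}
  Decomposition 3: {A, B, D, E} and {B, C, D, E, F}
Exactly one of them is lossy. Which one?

Decomposition 1: common = {C, D}, closure = {C, D} → lossy.
Decomposition 2: common = {B, E}, closure = {A, B, C, D, E} → lossless.
Decomposition 3: common = {B, D, E}, closure = {A, B, C, D, E} → lossless.

Decomposition 1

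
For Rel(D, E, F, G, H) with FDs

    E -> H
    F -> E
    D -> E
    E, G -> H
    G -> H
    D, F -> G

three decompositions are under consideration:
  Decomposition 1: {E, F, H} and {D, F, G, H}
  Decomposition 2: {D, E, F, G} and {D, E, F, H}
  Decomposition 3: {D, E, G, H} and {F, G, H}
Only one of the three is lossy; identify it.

Decomposition 3

Decomposition 1: common = {F, H}, closure = {E, F, H} → lossless.
Decomposition 2: common = {D, E, F}, closure = {D, E, F, G, H} → lossless.
Decomposition 3: common = {G, H}, closure = {G, H} → lossy.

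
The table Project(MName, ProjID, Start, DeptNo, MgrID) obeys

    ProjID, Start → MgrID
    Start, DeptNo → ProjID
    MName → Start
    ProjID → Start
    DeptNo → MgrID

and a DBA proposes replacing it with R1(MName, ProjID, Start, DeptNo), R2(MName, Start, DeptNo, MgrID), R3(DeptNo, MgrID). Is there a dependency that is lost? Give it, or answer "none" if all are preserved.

ProjID, Start → MgrID

Check ProjID, Start → MgrID: no single fragment contains all of {ProjID, Start, MgrID}, and the restricted closure of {ProjID, Start} across the fragments never reaches {MgrID}.
Start, DeptNo → ProjID is preserved.
MName → Start is preserved.
ProjID → Start is preserved.
DeptNo → MgrID is preserved.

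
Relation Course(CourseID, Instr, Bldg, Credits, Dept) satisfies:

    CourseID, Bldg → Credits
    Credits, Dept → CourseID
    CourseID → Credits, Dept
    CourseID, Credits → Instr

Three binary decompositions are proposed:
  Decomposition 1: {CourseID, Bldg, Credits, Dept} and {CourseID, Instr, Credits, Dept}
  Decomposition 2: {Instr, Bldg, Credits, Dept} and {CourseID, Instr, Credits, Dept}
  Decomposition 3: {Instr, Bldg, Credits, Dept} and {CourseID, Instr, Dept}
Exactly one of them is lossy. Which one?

Decomposition 1: common = {CourseID, Credits, Dept}, closure = {CourseID, Instr, Credits, Dept} → lossless.
Decomposition 2: common = {Instr, Credits, Dept}, closure = {CourseID, Instr, Credits, Dept} → lossless.
Decomposition 3: common = {Instr, Dept}, closure = {Instr, Dept} → lossy.

Decomposition 3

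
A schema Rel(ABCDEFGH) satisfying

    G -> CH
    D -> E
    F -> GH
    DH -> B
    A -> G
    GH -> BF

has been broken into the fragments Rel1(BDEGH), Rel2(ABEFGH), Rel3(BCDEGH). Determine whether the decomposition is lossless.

No

Chase test. Columns are ABCDEFGH; row i has aⱼ where attribute j ∈ Reli, else bᵢⱼ.
Initial tableau (one row per fragment):
  row 1: b11 a2 b13 a4 a5 b16 a7 a8
  row 2: a1 a2 b23 b24 a5 a6 a7 a8
  row 3: b31 a2 a3 a4 a5 b36 a7 a8
Rows 1 and 2 agree on G; apply G→CH and equate their CH entries.
Rows 1 and 3 agree on G; apply G→CH and equate their CH entries.
Rows 1 and 2 agree on GH; apply GH→BF and equate their BF entries.
Rows 1 and 3 agree on GH; apply GH→BF and equate their BF entries.
No row becomes fully distinguished — the join is lossy.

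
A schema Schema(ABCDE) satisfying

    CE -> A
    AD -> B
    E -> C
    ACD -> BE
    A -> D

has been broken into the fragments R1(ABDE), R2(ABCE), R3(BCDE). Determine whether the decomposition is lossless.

Chase test. Columns are ABCDE; row i has aⱼ where attribute j ∈ Ri, else bᵢⱼ.
Initial tableau (one row per fragment):
  row 1: a1 a2 b13 a4 a5
  row 2: a1 a2 a3 b24 a5
  row 3: b31 a2 a3 a4 a5
Rows 2 and 3 agree on CE; apply CE→A and equate their A entries.
Rows 1 and 2 agree on E; apply E→C and equate their C entries.
Rows 1 and 2 agree on A; apply A→D and equate their D entries.
Row 1 is now all distinguished symbols — the join is lossless.

Yes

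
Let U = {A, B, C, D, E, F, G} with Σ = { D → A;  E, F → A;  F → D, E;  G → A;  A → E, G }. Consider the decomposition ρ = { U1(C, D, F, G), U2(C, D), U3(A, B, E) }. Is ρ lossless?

Chase test. Columns are A, B, C, D, E, F, G; row i has aⱼ where attribute j ∈ Ui, else bᵢⱼ.
Initial tableau (one row per fragment):
  row 1: b11 b12 a3 a4 b15 a6 a7
  row 2: b21 b22 a3 a4 b25 b26 b27
  row 3: a1 a2 b33 b34 a5 b36 b37
Rows 1 and 2 agree on D; apply D→A and equate their A entries.
Rows 1 and 2 agree on A; apply A→E, G and equate their E, G entries.
No row becomes fully distinguished — the join is lossy.

No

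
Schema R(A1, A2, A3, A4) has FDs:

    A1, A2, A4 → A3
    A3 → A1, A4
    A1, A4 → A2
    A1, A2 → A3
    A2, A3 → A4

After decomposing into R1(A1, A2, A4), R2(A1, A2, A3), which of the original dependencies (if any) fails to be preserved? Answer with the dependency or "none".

none

A1, A2, A4 → A3: restricted closure across fragments reaches A3.
A3 → A1, A4: restricted closure across fragments reaches A1, A4.
A1, A4 → A2 lies within R1.
A1, A2 → A3 lies within R2.
A2, A3 → A4: restricted closure across fragments reaches A4.
Every dependency is enforceable on the fragments, so the decomposition is dependency-preserving.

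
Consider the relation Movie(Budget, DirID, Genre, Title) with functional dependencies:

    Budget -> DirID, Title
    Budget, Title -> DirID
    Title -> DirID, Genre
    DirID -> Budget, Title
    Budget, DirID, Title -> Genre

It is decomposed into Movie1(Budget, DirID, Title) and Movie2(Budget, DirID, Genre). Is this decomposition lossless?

Common attributes: Movie1 ∩ Movie2 = {Budget, DirID}.
Closure of {Budget, DirID}: Budget → DirID, Title applies, adding Title; Title → DirID, Genre applies, adding Genre. So (Budget, DirID)⁺ = {Budget, DirID, Genre, Title}.
This closure contains every attribute of Movie1, so Movie1 ∩ Movie2 → Movie1. The join is lossless.

Yes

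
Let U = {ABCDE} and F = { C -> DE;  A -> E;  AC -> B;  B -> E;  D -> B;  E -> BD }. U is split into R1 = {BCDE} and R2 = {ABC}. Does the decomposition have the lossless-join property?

Yes

Common attributes: R1 ∩ R2 = {BC}.
Closure of {BC}: C → DE applies, adding DE. So (BC)⁺ = {BCDE}.
This closure contains every attribute of R1, so R1 ∩ R2 → R1. The join is lossless.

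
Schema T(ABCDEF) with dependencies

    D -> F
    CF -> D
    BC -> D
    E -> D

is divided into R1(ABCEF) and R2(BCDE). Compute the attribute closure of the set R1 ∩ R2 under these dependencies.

BCDEF

R1 ∩ R2 = {BCE}.
BC → D applies, adding D
D → F applies, adding F
Closure: {BCDEF}.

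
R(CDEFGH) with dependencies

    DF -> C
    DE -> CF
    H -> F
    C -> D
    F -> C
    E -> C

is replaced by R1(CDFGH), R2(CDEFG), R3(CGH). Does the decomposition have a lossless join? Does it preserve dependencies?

Lossless test (chase): Rows 1 and 3 agree on H; apply H→F and equate their F entries. Rows 1 and 3 agree on C; apply C→D and equate their D entries. No row becomes fully distinguished — the join is lossy.
Dependency preservation: every FD's attributes lie within a single fragment, so each can be enforced locally — preserved.

lossy but dependency-preserving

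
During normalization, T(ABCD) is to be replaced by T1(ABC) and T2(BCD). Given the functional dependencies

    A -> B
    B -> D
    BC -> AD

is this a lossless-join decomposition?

Common attributes: T1 ∩ T2 = {BC}.
Closure of {BC}: B → D applies, adding D; BC → AD applies, adding A. So (BC)⁺ = {ABCD}.
This closure contains every attribute of T1, so T1 ∩ T2 → T1. The join is lossless.

Yes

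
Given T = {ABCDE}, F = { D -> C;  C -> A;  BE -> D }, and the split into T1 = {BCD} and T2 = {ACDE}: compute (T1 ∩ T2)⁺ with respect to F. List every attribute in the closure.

ACD

T1 ∩ T2 = {CD}.
C → A applies, adding A
Closure: {ACD}.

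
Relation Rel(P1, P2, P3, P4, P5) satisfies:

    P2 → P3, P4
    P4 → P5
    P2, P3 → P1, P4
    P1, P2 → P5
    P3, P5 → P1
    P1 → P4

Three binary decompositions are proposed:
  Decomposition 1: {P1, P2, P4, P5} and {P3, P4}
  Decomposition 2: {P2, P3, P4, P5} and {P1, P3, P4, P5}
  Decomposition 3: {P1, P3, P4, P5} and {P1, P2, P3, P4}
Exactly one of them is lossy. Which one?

Decomposition 1: common = {P4}, closure = {P4, P5} → lossy.
Decomposition 2: common = {P3, P4, P5}, closure = {P1, P3, P4, P5} → lossless.
Decomposition 3: common = {P1, P3, P4}, closure = {P1, P3, P4, P5} → lossless.

Decomposition 1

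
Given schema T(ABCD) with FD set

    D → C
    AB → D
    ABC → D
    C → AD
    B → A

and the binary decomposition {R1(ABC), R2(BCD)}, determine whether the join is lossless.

Common attributes: R1 ∩ R2 = {BC}.
Closure of {BC}: C → AD applies, adding AD. So (BC)⁺ = {ABCD}.
This closure contains every attribute of R1, so R1 ∩ R2 → R1. The join is lossless.

Yes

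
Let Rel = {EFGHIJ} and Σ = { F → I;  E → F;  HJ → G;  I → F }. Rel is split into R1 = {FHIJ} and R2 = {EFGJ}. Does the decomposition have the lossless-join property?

No

Common attributes: R1 ∩ R2 = {FJ}.
Closure of {FJ}: F → I applies, adding I. So (FJ)⁺ = {FIJ}.
The closure contains neither all of R1 = {FHIJ} nor all of R2 = {EFGJ}, so the common attributes are not a superkey of either fragment. The join is lossy.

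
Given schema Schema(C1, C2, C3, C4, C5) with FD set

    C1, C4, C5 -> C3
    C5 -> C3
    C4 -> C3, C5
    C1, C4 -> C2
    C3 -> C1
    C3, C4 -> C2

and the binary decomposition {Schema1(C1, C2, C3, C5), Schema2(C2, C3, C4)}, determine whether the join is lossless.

Common attributes: Schema1 ∩ Schema2 = {C2, C3}.
Closure of {C2, C3}: C3 → C1 applies, adding C1. So (C2, C3)⁺ = {C1, C2, C3}.
The closure contains neither all of Schema1 = {C1, C2, C3, C5} nor all of Schema2 = {C2, C3, C4}, so the common attributes are not a superkey of either fragment. The join is lossy.

No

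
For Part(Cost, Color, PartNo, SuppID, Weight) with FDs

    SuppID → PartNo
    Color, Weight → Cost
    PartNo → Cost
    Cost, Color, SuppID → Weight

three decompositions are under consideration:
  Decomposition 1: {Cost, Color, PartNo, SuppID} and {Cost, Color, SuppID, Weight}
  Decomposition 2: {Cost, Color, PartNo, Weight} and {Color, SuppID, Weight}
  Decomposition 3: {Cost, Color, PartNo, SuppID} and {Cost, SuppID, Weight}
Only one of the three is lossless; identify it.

Decomposition 1: common = {Cost, Color, SuppID}, closure = {Cost, Color, PartNo, SuppID, Weight} → lossless.
Decomposition 2: common = {Color, Weight}, closure = {Cost, Color, Weight} → lossy.
Decomposition 3: common = {Cost, SuppID}, closure = {Cost, PartNo, SuppID} → lossy.

Decomposition 1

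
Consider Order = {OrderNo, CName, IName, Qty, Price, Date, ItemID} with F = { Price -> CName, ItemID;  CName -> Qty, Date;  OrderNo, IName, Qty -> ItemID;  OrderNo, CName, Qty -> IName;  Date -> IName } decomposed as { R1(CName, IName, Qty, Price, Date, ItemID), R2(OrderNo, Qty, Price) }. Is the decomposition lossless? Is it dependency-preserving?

lossless but not dependency-preserving

Lossless test: (Qty, Price)⁺ = {CName, IName, Qty, Price, Date, ItemID}, which contains all of one fragment — lossless.
Dependency preservation: the restricted closure of {OrderNo, IName, Qty} across the fragments never reaches {ItemID}, so OrderNo, IName, Qty → ItemID cannot be enforced without a join — not preserved.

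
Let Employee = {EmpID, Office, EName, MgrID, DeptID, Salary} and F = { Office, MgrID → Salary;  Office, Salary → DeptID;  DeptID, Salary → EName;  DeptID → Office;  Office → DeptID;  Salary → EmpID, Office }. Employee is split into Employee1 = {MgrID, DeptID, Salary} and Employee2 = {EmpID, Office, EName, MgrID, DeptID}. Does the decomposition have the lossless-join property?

Yes

Common attributes: Employee1 ∩ Employee2 = {MgrID, DeptID}.
Closure of {MgrID, DeptID}: DeptID → Office applies, adding Office; Office, MgrID → Salary applies, adding Salary; DeptID, Salary → EName applies, adding EName; Salary → EmpID, Office applies, adding EmpID. So (MgrID, DeptID)⁺ = {EmpID, Office, EName, MgrID, DeptID, Salary}.
This closure contains every attribute of Employee1, so Employee1 ∩ Employee2 → Employee1. The join is lossless.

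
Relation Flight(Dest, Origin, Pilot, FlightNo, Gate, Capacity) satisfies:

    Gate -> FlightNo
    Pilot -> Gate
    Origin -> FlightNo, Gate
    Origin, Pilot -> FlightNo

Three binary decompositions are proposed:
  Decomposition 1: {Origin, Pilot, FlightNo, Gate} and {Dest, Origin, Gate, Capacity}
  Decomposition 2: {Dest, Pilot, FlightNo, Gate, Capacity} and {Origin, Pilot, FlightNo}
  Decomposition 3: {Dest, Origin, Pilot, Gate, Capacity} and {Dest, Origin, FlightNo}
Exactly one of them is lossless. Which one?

Decomposition 3

Decomposition 1: common = {Origin, Gate}, closure = {Origin, FlightNo, Gate} → lossy.
Decomposition 2: common = {Pilot, FlightNo}, closure = {Pilot, FlightNo, Gate} → lossy.
Decomposition 3: common = {Dest, Origin}, closure = {Dest, Origin, FlightNo, Gate} → lossless.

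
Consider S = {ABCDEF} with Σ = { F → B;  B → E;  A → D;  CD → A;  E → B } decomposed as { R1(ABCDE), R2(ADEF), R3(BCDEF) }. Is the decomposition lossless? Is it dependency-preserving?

lossless and dependency-preserving

Lossless test (chase): Rows 2 and 3 agree on F; apply F→B and equate their B entries. Rows 1 and 3 agree on CD; apply CD→A and equate their A entries. Row 3 is now all distinguished symbols — the join is lossless.
Dependency preservation: every FD's attributes lie within a single fragment, so each can be enforced locally — preserved.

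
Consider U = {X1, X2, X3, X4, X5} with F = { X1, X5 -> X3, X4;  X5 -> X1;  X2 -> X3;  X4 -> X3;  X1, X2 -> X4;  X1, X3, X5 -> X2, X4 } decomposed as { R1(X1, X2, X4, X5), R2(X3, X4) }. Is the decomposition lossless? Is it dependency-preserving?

lossless but not dependency-preserving

Lossless test: (X4)⁺ = {X3, X4}, which contains all of one fragment — lossless.
Dependency preservation: the restricted closure of {X2} across the fragments never reaches {X3}, so X2 → X3 cannot be enforced without a join — not preserved.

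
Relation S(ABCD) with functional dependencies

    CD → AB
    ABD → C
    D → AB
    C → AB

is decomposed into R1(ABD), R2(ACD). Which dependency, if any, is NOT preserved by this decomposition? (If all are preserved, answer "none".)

Check C → AB: no single fragment contains all of {ABC}, and the restricted closure of {C} across the fragments never reaches {AB}.
CD → AB is preserved.
ABD → C is preserved.
D → AB is preserved.

C → AB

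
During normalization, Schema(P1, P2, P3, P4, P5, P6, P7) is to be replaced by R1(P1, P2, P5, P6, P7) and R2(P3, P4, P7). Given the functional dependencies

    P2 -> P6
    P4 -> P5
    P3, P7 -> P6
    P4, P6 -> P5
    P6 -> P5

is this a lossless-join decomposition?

Common attributes: R1 ∩ R2 = {P7}.
No dependency enlarges {P7}, so (P7)⁺ = {P7}.
The closure contains neither all of R1 = {P1, P2, P5, P6, P7} nor all of R2 = {P3, P4, P7}, so the common attributes are not a superkey of either fragment. The join is lossy.

No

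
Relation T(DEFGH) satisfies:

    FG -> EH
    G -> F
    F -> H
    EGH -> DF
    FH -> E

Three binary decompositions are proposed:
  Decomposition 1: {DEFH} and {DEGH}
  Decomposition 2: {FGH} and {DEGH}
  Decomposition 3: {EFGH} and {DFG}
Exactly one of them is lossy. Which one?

Decomposition 1: common = {DEH}, closure = {DEH} → lossy.
Decomposition 2: common = {GH}, closure = {DEFGH} → lossless.
Decomposition 3: common = {FG}, closure = {DEFGH} → lossless.

Decomposition 1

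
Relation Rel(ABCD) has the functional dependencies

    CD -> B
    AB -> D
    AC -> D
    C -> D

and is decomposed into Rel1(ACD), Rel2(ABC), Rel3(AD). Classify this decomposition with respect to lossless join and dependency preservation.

lossless but not dependency-preserving

Lossless test (chase): Rows 1 and 2 agree on AC; apply AC→D and equate their D entries. Rows 1 and 2 agree on CD; apply CD→B and equate their B entries. Row 1 is now all distinguished symbols — the join is lossless.
Dependency preservation: the restricted closure of {AB} across the fragments never reaches {D}, so AB → D cannot be enforced without a join — not preserved.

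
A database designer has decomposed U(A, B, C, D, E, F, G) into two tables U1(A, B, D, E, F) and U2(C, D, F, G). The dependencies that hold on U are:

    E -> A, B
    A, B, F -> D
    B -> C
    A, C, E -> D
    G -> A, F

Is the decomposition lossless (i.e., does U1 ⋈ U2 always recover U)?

No

Common attributes: U1 ∩ U2 = {D, F}.
No dependency enlarges {D, F}, so (D, F)⁺ = {D, F}.
The closure contains neither all of U1 = {A, B, D, E, F} nor all of U2 = {C, D, F, G}, so the common attributes are not a superkey of either fragment. The join is lossy.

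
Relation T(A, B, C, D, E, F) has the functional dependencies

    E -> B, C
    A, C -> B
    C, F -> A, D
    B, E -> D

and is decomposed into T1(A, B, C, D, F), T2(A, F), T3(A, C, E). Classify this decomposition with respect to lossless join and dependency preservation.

lossy and not dependency-preserving

Lossless test (chase): Rows 1 and 3 agree on A, C; apply A, C→B and equate their B entries. No row becomes fully distinguished — the join is lossy.
Dependency preservation: the restricted closure of {E} across the fragments never reaches {B, C}, so E → B, C cannot be enforced without a join — not preserved.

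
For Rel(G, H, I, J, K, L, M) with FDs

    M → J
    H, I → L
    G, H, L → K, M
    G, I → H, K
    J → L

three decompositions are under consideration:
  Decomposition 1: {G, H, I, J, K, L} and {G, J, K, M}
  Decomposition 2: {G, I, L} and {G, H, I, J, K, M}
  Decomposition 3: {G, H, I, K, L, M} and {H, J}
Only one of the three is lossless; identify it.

Decomposition 1: common = {G, J, K}, closure = {G, J, K, L} → lossy.
Decomposition 2: common = {G, I}, closure = {G, H, I, J, K, L, M} → lossless.
Decomposition 3: common = {H}, closure = {H} → lossy.

Decomposition 2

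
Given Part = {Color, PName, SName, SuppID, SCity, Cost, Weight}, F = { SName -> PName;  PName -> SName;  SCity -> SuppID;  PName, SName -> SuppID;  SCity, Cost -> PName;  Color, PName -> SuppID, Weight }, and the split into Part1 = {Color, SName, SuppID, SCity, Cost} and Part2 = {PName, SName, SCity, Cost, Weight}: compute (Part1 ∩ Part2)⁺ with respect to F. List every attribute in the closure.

Part1 ∩ Part2 = {SName, SCity, Cost}.
SName → PName applies, adding PName
SCity → SuppID applies, adding SuppID
Closure: {PName, SName, SuppID, SCity, Cost}.

PName, SName, SuppID, SCity, Cost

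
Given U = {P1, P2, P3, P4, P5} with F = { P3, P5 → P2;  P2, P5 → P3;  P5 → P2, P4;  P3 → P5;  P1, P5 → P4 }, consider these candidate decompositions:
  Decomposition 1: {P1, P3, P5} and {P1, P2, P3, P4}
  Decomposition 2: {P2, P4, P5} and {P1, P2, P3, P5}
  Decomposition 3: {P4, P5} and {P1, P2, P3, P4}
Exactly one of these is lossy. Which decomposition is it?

Decomposition 1: common = {P1, P3}, closure = {P1, P2, P3, P4, P5} → lossless.
Decomposition 2: common = {P2, P5}, closure = {P2, P3, P4, P5} → lossless.
Decomposition 3: common = {P4}, closure = {P4} → lossy.

Decomposition 3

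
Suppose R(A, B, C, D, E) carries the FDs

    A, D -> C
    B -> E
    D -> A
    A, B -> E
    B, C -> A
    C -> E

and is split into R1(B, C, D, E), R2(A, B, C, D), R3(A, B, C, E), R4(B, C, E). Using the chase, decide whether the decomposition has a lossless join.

Yes

Chase test. Columns are A, B, C, D, E; row i has aⱼ where attribute j ∈ Ri, else bᵢⱼ.
Initial tableau (one row per fragment):
  row 1: b11 a2 a3 a4 a5
  row 2: a1 a2 a3 a4 b25
  row 3: a1 a2 a3 b34 a5
  row 4: b41 a2 a3 b44 a5
Rows 1 and 2 agree on B; apply B→E and equate their E entries.
Rows 1 and 2 agree on D; apply D→A and equate their A entries.
Rows 1 and 4 agree on B, C; apply B, C→A and equate their A entries.
Row 1 is now all distinguished symbols — the join is lossless.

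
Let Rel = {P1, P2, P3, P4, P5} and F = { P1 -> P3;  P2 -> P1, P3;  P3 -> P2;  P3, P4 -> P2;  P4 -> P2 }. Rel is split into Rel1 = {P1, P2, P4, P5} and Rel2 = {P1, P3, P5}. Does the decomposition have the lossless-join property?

Yes

Common attributes: Rel1 ∩ Rel2 = {P1, P5}.
Closure of {P1, P5}: P1 → P3 applies, adding P3; P3 → P2 applies, adding P2. So (P1, P5)⁺ = {P1, P2, P3, P5}.
This closure contains every attribute of Rel2, so Rel1 ∩ Rel2 → Rel2. The join is lossless.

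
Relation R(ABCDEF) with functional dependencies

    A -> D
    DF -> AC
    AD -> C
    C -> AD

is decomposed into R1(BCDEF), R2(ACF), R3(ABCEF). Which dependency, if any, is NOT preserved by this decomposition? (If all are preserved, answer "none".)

none

A → D: restricted closure across fragments reaches D.
DF → AC: restricted closure across fragments reaches AC.
AD → C: restricted closure across fragments reaches C.
C → AD: restricted closure across fragments reaches AD.
Every dependency is enforceable on the fragments, so the decomposition is dependency-preserving.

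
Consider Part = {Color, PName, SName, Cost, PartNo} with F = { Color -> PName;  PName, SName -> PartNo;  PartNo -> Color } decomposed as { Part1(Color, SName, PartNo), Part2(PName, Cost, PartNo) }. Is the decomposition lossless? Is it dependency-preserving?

Lossless test: (PartNo)⁺ = {Color, PName, PartNo}, which is a superkey of neither fragment — lossy.
Dependency preservation: the restricted closure of {Color} across the fragments never reaches {PName}, so Color → PName cannot be enforced without a join — not preserved.

lossy and not dependency-preserving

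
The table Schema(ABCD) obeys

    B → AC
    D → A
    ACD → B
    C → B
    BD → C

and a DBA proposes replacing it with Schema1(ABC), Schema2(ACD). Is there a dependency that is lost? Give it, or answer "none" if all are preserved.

B → AC lies within Schema1.
D → A lies within Schema2.
ACD → B: restricted closure across fragments reaches B.
C → B lies within Schema1.
BD → C: restricted closure across fragments reaches C.
Every dependency is enforceable on the fragments, so the decomposition is dependency-preserving.

none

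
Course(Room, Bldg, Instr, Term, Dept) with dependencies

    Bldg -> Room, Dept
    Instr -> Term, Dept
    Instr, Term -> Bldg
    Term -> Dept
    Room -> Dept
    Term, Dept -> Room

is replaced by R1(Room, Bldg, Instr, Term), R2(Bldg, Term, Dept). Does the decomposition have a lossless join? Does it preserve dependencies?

lossless but not dependency-preserving

Lossless test: (Bldg, Term)⁺ = {Room, Bldg, Term, Dept}, which contains all of one fragment — lossless.
Dependency preservation: the restricted closure of {Room} across the fragments never reaches {Dept}, so Room → Dept cannot be enforced without a join — not preserved.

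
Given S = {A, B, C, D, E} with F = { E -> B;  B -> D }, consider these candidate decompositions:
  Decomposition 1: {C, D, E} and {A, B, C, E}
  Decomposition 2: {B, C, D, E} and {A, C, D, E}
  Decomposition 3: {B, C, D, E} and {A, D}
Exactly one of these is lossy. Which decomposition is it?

Decomposition 1: common = {C, E}, closure = {B, C, D, E} → lossless.
Decomposition 2: common = {C, D, E}, closure = {B, C, D, E} → lossless.
Decomposition 3: common = {D}, closure = {D} → lossy.

Decomposition 3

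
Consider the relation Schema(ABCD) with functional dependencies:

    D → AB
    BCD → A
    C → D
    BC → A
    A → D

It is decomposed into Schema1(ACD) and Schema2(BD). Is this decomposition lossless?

Yes

Common attributes: Schema1 ∩ Schema2 = {D}.
Closure of {D}: D → AB applies, adding AB. So (D)⁺ = {ABD}.
This closure contains every attribute of Schema2, so Schema1 ∩ Schema2 → Schema2. The join is lossless.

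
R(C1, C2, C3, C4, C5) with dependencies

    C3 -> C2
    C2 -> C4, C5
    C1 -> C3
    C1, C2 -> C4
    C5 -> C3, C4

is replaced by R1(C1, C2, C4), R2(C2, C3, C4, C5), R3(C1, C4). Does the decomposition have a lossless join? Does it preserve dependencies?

lossless and dependency-preserving

Lossless test (chase): Rows 1 and 2 agree on C2; apply C2→C4, C5 and equate their C4, C5 entries. Rows 1 and 3 agree on C1; apply C1→C3 and equate their C3 entries. Rows 1 and 2 agree on C5; apply C5→C3, C4 and equate their C3, C4 entries. Rows 1 and 3 agree on C3; apply C3→C2 and equate their C2 entries. Rows 1 and 3 agree on C2; apply C2→C4, C5 and equate their C4, C5 entries. Row 1 is now all distinguished symbols — the join is lossless.
Dependency preservation: C1 → C3 is not contained in any single fragment, but the restricted closure of its left-hand side across the fragments still reaches the right-hand side; the remaining FDs each lie inside some fragment. All dependencies are preserved.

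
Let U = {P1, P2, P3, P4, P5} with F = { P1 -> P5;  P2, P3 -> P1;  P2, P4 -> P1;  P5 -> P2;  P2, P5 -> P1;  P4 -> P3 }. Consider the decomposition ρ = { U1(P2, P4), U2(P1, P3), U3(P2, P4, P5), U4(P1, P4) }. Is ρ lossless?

Chase test. Columns are P1, P2, P3, P4, P5; row i has aⱼ where attribute j ∈ Ui, else bᵢⱼ.
Initial tableau (one row per fragment):
  row 1: b11 a2 b13 a4 b15
  row 2: a1 b22 a3 b24 b25
  row 3: b31 a2 b33 a4 a5
  row 4: a1 b42 b43 a4 b45
Rows 2 and 4 agree on P1; apply P1→P5 and equate their P5 entries.
Rows 1 and 3 agree on P2, P4; apply P2, P4→P1 and equate their P1 entries.
Rows 2 and 4 agree on P5; apply P5→P2 and equate their P2 entries.
Rows 1 and 3 agree on P4; apply P4→P3 and equate their P3 entries.
Rows 1 and 4 agree on P4; apply P4→P3 and equate their P3 entries.
Rows 1 and 3 agree on P1; apply P1→P5 and equate their P5 entries.
No row becomes fully distinguished — the join is lossy.

No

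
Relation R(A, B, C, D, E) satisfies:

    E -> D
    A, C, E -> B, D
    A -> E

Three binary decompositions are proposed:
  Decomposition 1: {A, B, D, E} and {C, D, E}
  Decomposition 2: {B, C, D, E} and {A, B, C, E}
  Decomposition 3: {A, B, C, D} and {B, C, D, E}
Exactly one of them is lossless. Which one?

Decomposition 2

Decomposition 1: common = {D, E}, closure = {D, E} → lossy.
Decomposition 2: common = {B, C, E}, closure = {B, C, D, E} → lossless.
Decomposition 3: common = {B, C, D}, closure = {B, C, D} → lossy.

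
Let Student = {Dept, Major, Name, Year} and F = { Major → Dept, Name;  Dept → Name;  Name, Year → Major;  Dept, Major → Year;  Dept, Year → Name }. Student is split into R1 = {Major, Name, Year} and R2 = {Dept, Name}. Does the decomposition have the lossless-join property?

No

Common attributes: R1 ∩ R2 = {Name}.
No dependency enlarges {Name}, so (Name)⁺ = {Name}.
The closure contains neither all of R1 = {Major, Name, Year} nor all of R2 = {Dept, Name}, so the common attributes are not a superkey of either fragment. The join is lossy.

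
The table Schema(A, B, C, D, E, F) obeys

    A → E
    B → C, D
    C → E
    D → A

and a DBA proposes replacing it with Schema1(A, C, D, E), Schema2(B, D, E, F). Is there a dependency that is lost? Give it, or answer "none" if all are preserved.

B → C, D

Check B → C, D: no single fragment contains all of {B, C, D}, and the restricted closure of {B} across the fragments never reaches {C, D}.
A → E is preserved.
C → E is preserved.
D → A is preserved.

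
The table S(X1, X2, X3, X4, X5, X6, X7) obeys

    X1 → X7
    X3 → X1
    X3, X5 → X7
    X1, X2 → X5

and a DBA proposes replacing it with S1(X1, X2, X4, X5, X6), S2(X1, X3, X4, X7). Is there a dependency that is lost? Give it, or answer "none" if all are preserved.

X1 → X7 lies within S2.
X3 → X1 lies within S2.
X3, X5 → X7: restricted closure across fragments reaches X7.
X1, X2 → X5 lies within S1.
Every dependency is enforceable on the fragments, so the decomposition is dependency-preserving.

none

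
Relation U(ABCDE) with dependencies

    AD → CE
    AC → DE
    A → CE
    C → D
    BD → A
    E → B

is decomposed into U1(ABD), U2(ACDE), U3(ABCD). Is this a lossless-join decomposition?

Yes

Chase test. Columns are ABCDE; row i has aⱼ where attribute j ∈ Ui, else bᵢⱼ.
Initial tableau (one row per fragment):
  row 1: a1 a2 b13 a4 b15
  row 2: a1 b22 a3 a4 a5
  row 3: a1 a2 a3 a4 b35
Rows 1 and 2 agree on AD; apply AD→CE and equate their CE entries.
Rows 1 and 3 agree on AD; apply AD→CE and equate their CE entries.
Rows 1 and 2 agree on E; apply E→B and equate their B entries.
Row 1 is now all distinguished symbols — the join is lossless.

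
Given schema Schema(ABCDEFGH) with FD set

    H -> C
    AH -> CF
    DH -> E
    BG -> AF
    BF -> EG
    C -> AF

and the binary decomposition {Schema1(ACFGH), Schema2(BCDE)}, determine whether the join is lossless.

No

Common attributes: Schema1 ∩ Schema2 = {C}.
Closure of {C}: C → AF applies, adding AF. So (C)⁺ = {ACF}.
The closure contains neither all of Schema1 = {ACFGH} nor all of Schema2 = {BCDE}, so the common attributes are not a superkey of either fragment. The join is lossy.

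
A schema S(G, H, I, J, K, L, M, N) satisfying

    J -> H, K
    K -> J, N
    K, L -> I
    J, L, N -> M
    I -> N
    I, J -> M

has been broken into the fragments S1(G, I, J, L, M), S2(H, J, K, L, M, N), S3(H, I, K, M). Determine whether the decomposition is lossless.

Chase test. Columns are G, H, I, J, K, L, M, N; row i has aⱼ where attribute j ∈ Si, else bᵢⱼ.
Initial tableau (one row per fragment):
  row 1: a1 b12 a3 a4 b15 a6 a7 b18
  row 2: b21 a2 b23 a4 a5 a6 a7 a8
  row 3: b31 a2 a3 b34 a5 b36 a7 b38
Rows 1 and 2 agree on J; apply J→H, K and equate their H, K entries.
Rows 1 and 2 agree on K; apply K→J, N and equate their J, N entries.
Rows 1 and 3 agree on K; apply K→J, N and equate their J, N entries.
Rows 1 and 2 agree on K, L; apply K, L→I and equate their I entries.
Row 1 is now all distinguished symbols — the join is lossless.

Yes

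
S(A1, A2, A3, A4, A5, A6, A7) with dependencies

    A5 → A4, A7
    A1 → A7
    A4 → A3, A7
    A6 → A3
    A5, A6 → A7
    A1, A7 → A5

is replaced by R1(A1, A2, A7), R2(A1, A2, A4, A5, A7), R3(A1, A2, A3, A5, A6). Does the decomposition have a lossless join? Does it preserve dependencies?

Lossless test (chase): Rows 2 and 3 agree on A5; apply A5→A4, A7 and equate their A4, A7 entries. Rows 2 and 3 agree on A4; apply A4→A3, A7 and equate their A3, A7 entries. Rows 1 and 2 agree on A1, A7; apply A1, A7→A5 and equate their A5 entries. Rows 1 and 2 agree on A5; apply A5→A4, A7 and equate their A4, A7 entries. Rows 1 and 2 agree on A4; apply A4→A3, A7 and equate their A3, A7 entries. Row 3 is now all distinguished symbols — the join is lossless.
Dependency preservation: the restricted closure of {A4} across the fragments never reaches {A3, A7}, so A4 → A3, A7 cannot be enforced without a join — not preserved.

lossless but not dependency-preserving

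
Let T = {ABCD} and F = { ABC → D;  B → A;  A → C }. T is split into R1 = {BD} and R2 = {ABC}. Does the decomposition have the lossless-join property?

Yes

Common attributes: R1 ∩ R2 = {B}.
Closure of {B}: B → A applies, adding A; A → C applies, adding C; ABC → D applies, adding D. So (B)⁺ = {ABCD}.
This closure contains every attribute of R1, so R1 ∩ R2 → R1. The join is lossless.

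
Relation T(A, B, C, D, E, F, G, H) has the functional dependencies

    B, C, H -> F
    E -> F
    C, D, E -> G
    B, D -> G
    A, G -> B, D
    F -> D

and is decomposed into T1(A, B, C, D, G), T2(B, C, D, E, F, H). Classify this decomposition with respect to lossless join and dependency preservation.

lossy and not dependency-preserving

Lossless test: (B, C, D)⁺ = {B, C, D, G}, which is a superkey of neither fragment — lossy.
Dependency preservation: the restricted closure of {C, D, E} across the fragments never reaches {G}, so C, D, E → G cannot be enforced without a join — not preserved.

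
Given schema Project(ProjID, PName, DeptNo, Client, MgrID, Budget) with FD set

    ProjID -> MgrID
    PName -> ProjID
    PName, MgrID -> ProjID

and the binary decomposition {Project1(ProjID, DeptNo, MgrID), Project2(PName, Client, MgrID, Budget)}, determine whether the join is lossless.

Common attributes: Project1 ∩ Project2 = {MgrID}.
No dependency enlarges {MgrID}, so (MgrID)⁺ = {MgrID}.
The closure contains neither all of Project1 = {ProjID, DeptNo, MgrID} nor all of Project2 = {PName, Client, MgrID, Budget}, so the common attributes are not a superkey of either fragment. The join is lossy.

No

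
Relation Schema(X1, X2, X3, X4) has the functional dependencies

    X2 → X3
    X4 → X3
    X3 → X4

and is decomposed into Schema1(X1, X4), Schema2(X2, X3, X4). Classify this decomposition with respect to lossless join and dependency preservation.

Lossless test: (X4)⁺ = {X3, X4}, which is a superkey of neither fragment — lossy.
Dependency preservation: every FD's attributes lie within a single fragment, so each can be enforced locally — preserved.

lossy but dependency-preserving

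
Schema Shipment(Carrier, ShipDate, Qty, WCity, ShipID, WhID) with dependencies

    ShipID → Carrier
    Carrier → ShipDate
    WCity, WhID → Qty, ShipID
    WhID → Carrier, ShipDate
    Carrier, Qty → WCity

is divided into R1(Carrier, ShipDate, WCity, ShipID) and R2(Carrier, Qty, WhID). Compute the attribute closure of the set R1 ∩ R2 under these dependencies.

R1 ∩ R2 = {Carrier}.
Carrier → ShipDate applies, adding ShipDate
Closure: {Carrier, ShipDate}.

Carrier, ShipDate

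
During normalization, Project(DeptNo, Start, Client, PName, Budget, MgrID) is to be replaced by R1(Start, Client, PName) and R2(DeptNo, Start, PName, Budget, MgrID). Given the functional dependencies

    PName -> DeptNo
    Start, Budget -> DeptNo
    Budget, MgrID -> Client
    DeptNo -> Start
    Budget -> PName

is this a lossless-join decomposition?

Common attributes: R1 ∩ R2 = {Start, PName}.
Closure of {Start, PName}: PName → DeptNo applies, adding DeptNo. So (Start, PName)⁺ = {DeptNo, Start, PName}.
The closure contains neither all of R1 = {Start, Client, PName} nor all of R2 = {DeptNo, Start, PName, Budget, MgrID}, so the common attributes are not a superkey of either fragment. The join is lossy.

No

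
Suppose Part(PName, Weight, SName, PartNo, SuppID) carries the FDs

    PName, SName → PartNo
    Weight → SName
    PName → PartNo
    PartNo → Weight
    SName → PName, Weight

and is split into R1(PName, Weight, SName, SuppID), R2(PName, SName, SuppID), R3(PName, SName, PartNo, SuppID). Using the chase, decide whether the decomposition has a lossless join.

Yes

Chase test. Columns are PName, Weight, SName, PartNo, SuppID; row i has aⱼ where attribute j ∈ Ri, else bᵢⱼ.
Initial tableau (one row per fragment):
  row 1: a1 a2 a3 b14 a5
  row 2: a1 b22 a3 b24 a5
  row 3: a1 b32 a3 a4 a5
Rows 1 and 2 agree on PName, SName; apply PName, SName→PartNo and equate their PartNo entries.
Rows 1 and 3 agree on PName, SName; apply PName, SName→PartNo and equate their PartNo entries.
Rows 1 and 2 agree on PartNo; apply PartNo→Weight and equate their Weight entries.
Rows 1 and 3 agree on PartNo; apply PartNo→Weight and equate their Weight entries.
Row 1 is now all distinguished symbols — the join is lossless.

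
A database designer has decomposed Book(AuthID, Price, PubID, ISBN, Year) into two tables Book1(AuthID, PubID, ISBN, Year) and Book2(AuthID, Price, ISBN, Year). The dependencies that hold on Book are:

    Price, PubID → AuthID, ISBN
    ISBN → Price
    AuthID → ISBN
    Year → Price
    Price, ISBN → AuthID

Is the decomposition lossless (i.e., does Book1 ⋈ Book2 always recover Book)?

Common attributes: Book1 ∩ Book2 = {AuthID, ISBN, Year}.
Closure of {AuthID, ISBN, Year}: ISBN → Price applies, adding Price. So (AuthID, ISBN, Year)⁺ = {AuthID, Price, ISBN, Year}.
This closure contains every attribute of Book2, so Book1 ∩ Book2 → Book2. The join is lossless.

Yes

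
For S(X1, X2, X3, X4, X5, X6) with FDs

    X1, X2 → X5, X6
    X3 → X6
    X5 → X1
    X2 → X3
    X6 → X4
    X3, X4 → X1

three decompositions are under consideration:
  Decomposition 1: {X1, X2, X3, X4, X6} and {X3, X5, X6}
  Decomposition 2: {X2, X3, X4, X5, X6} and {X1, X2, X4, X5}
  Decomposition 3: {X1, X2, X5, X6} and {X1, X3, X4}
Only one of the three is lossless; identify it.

Decomposition 2

Decomposition 1: common = {X3, X6}, closure = {X1, X3, X4, X6} → lossy.
Decomposition 2: common = {X2, X4, X5}, closure = {X1, X2, X3, X4, X5, X6} → lossless.
Decomposition 3: common = {X1}, closure = {X1} → lossy.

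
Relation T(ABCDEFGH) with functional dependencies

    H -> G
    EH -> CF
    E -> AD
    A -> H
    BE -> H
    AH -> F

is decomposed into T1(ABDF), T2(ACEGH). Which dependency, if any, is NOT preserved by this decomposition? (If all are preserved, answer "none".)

Check E → AD: no single fragment contains all of {ADE}, and the restricted closure of {E} across the fragments never reaches {AD}.
H → G is preserved.
EH → CF is preserved.
A → H is preserved.
BE → H is preserved.
AH → F is preserved.

E -> AD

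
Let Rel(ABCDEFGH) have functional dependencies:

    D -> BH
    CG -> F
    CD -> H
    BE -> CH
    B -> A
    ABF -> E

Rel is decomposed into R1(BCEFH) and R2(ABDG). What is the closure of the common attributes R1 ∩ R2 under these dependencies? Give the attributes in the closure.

R1 ∩ R2 = {B}.
B → A applies, adding A
Closure: {AB}.

AB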